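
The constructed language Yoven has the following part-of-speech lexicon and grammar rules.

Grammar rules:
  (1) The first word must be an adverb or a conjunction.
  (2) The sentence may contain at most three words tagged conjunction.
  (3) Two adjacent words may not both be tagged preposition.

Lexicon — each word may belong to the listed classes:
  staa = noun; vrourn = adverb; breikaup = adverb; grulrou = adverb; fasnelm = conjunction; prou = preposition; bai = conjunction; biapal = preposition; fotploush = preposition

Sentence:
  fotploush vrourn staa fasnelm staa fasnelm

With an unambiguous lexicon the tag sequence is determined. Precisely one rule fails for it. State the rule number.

1

Fixed tagging: preposition adverb noun conjunction noun conjunction.
Rule check: R1 fail, R2 pass, R3 pass.
Only rule 1 fails.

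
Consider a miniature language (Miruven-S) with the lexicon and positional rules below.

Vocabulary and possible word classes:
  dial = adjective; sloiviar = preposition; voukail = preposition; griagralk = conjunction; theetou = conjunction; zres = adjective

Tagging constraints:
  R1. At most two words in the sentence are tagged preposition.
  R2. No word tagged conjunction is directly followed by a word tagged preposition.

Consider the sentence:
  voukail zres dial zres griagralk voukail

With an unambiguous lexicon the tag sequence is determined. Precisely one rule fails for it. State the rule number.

Fixed tagging: preposition adjective adjective adjective conjunction preposition.
Checking each rule: R1 ok, R2 fails.
Only rule 2 fails.

2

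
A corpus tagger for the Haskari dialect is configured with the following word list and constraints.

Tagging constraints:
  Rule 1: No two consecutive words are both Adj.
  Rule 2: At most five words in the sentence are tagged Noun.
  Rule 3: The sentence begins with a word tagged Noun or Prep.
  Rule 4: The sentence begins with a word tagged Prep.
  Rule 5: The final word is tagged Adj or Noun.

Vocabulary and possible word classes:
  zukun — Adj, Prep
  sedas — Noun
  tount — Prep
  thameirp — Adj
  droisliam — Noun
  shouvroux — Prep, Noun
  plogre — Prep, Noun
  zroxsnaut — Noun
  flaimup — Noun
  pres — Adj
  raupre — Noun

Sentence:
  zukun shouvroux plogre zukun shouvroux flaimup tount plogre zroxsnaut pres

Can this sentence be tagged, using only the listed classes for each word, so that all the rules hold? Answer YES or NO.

YES

Candidates per position — 1:zukun {Adj,Prep}; 2:shouvroux {Prep,Noun}; 3:plogre {Prep,Noun}; 4:zukun {Adj,Prep}; 5:shouvroux {Prep,Noun}; 6:flaimup {Noun}; 7:tount {Prep}; 8:plogre {Prep,Noun}; 9:zroxsnaut {Noun}; 10:pres {Adj}.
One satisfying assignment: Prep Noun Noun Prep Prep Noun Prep Noun Noun Adj.
Checking: rule 1 ✓; rule 2 ✓; rule 3 ✓; rule 4 ✓; rule 5 ✓.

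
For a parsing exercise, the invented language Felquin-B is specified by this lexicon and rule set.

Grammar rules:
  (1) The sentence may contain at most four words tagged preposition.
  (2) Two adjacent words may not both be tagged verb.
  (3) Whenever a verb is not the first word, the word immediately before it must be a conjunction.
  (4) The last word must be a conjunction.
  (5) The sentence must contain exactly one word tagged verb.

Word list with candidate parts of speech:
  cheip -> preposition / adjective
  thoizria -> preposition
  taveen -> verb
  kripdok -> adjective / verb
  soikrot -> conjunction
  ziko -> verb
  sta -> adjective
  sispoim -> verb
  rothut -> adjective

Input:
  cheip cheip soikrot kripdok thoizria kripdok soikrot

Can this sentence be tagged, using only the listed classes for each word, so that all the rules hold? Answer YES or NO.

Candidates per position — 1:cheip {preposition,adjective}; 2:cheip {preposition,adjective}; 3:soikrot {conjunction}; 4:kripdok {adjective,verb}; 5:thoizria {preposition}; 6:kripdok {adjective,verb}; 7:soikrot {conjunction}.
One satisfying assignment: preposition preposition conjunction verb preposition adjective conjunction.
Check: rule 1 ok; rule 2 ok; rule 3 ok; rule 4 ok; rule 5 ok.

YES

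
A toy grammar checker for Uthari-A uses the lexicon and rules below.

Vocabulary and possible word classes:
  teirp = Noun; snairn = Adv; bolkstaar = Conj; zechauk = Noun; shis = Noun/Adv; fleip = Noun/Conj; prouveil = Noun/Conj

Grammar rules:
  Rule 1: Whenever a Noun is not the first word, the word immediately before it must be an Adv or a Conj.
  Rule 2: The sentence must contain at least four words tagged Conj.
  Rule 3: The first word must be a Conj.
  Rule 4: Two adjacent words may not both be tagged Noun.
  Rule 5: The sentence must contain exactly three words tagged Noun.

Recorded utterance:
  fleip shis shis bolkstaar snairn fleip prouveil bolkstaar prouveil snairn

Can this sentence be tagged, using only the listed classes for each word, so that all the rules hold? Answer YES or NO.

Candidates per position — 1:fleip {Noun,Conj}; 2:shis {Noun,Adv}; 3:shis {Noun,Adv}; 4:bolkstaar {Conj}; 5:snairn {Adv}; 6:fleip {Noun,Conj}; 7:prouveil {Noun,Conj}; 8:bolkstaar {Conj}; 9:prouveil {Noun,Conj}; 10:snairn {Adv}.
One satisfying assignment: Conj Noun Adv Conj Adv Conj Noun Conj Noun Adv.
Checking: rule 1 ok; rule 2 ok; rule 3 ok; rule 4 ok; rule 5 ok.

YES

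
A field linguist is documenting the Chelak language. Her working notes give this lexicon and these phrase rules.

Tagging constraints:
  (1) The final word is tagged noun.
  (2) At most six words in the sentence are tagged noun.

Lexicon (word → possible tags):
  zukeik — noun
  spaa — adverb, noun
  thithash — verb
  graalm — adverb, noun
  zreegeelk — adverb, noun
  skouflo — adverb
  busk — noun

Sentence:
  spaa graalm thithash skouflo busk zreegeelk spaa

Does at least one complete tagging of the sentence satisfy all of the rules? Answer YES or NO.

Candidates per position — 1:spaa {adverb,noun}; 2:graalm {adverb,noun}; 3:thithash {verb}; 4:skouflo {adverb}; 5:busk {noun}; 6:zreegeelk {adverb,noun}; 7:spaa {adverb,noun}.
One satisfying assignment: adverb adverb verb adverb noun noun noun.
Check: rule 1 ✓; rule 2 ✓.

YES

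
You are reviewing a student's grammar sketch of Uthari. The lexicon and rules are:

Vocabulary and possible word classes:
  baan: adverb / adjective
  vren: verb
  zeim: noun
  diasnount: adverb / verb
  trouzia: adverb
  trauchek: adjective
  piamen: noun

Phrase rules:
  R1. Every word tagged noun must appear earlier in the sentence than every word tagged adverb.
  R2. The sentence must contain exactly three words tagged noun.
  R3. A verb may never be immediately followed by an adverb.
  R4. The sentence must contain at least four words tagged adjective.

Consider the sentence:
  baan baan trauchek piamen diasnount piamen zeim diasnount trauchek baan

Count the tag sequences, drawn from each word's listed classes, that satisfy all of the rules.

4

Candidates per position — 1:baan {adverb,adjective}; 2:baan {adverb,adjective}; 3:trauchek {adjective}; 4:piamen {noun}; 5:diasnount {adverb,verb}; 6:piamen {noun}; 7:zeim {noun}; 8:diasnount {adverb,verb}; 9:trauchek {adjective}; 10:baan {adverb,adjective}.
There are 32 candidate sequences in total.
The sequences that satisfy every rule: adjective adjective adjective noun verb noun noun adverb adjective adverb; adjective adjective adjective noun verb noun noun adverb adjective adjective; adjective adjective adjective noun verb noun noun verb adjective adverb; adjective adjective adjective noun verb noun noun verb adjective adjective.
Count = 4.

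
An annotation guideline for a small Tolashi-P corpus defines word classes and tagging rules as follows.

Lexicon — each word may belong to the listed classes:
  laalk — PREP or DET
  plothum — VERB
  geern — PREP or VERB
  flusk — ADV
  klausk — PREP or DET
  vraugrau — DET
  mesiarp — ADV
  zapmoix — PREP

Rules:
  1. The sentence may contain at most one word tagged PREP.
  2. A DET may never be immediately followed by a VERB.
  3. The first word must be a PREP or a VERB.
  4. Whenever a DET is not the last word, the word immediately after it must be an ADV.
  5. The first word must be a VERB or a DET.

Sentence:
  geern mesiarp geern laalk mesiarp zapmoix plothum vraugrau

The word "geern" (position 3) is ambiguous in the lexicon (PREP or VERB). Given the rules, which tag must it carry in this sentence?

Candidates per position — 1:geern {PREP,VERB}; 2:mesiarp {ADV}; 3:geern {PREP,VERB}; 4:laalk {PREP,DET}; 5:mesiarp {ADV}; 6:zapmoix {PREP}; 7:plothum {VERB}; 8:vraugrau {DET}.
Position 1: PREP is ruled out by rule 1; that leaves VERB.
Position 3: PREP is ruled out by rule 1; that leaves VERB.
Position 4: PREP is ruled out by rule 1; that leaves DET.
The unique satisfying tagging is: VERB ADV VERB DET ADV PREP VERB DET.
Rule-by-rule: rule 1 ✓; rule 2 ✓; rule 3 ✓; rule 4 ✓; rule 5 ✓.

VERB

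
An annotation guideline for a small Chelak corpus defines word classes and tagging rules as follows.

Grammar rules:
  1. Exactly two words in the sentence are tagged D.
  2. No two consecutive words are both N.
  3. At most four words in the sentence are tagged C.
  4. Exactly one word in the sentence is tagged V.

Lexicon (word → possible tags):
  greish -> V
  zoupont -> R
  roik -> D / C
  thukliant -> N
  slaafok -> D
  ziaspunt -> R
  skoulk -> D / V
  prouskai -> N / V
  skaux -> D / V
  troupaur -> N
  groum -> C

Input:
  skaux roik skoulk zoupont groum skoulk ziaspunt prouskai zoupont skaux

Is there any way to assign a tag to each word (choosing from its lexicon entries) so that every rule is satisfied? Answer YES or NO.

Candidates per position — 1:skaux {D,V}; 2:roik {D,C}; 3:skoulk {D,V}; 4:zoupont {R}; 5:groum {C}; 6:skoulk {D,V}; 7:ziaspunt {R}; 8:prouskai {N,V}; 9:zoupont {R}; 10:skaux {D,V}.
Every candidate sequence violates at least one rule; no consistent tagging exists.

NO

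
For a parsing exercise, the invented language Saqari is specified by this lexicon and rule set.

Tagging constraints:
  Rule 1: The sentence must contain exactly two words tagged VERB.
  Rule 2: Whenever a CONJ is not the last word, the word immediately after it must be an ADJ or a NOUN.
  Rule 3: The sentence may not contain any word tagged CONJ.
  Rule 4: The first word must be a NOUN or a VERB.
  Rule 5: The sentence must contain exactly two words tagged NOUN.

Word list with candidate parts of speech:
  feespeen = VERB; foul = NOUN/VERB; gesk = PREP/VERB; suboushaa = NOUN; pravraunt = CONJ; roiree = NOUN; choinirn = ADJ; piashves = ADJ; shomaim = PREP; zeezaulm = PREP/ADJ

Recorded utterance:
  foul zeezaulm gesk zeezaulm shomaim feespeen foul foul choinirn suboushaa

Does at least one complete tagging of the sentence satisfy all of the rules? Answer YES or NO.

NO

Candidates per position — 1:foul {NOUN,VERB}; 2:zeezaulm {PREP,ADJ}; 3:gesk {PREP,VERB}; 4:zeezaulm {PREP,ADJ}; 5:shomaim {PREP}; 6:feespeen {VERB}; 7:foul {NOUN,VERB}; 8:foul {NOUN,VERB}; 9:choinirn {ADJ}; 10:suboushaa {NOUN}.
Every candidate sequence violates at least one rule; no consistent tagging exists.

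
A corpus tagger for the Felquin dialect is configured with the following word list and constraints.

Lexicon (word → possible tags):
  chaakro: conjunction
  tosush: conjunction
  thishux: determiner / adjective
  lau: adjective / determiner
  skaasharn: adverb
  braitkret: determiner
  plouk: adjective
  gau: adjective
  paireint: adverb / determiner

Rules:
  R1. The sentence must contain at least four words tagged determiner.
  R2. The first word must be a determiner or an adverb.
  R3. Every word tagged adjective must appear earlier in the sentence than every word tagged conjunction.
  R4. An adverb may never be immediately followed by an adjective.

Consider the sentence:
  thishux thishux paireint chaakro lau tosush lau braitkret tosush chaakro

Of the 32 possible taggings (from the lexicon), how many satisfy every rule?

Candidates per position — 1:thishux {determiner,adjective}; 2:thishux {determiner,adjective}; 3:paireint {adverb,determiner}; 4:chaakro {conjunction}; 5:lau {adjective,determiner}; 6:tosush {conjunction}; 7:lau {adjective,determiner}; 8:braitkret {determiner}; 9:tosush {conjunction}; 10:chaakro {conjunction}.
There are 32 candidate sequences in total.
The sequences that satisfy every rule: determiner determiner adverb conjunction determiner conjunction determiner determiner conjunction conjunction; determiner determiner determiner conjunction determiner conjunction determiner determiner conjunction conjunction; determiner adjective adverb conjunction determiner conjunction determiner determiner conjunction conjunction; determiner adjective determiner conjunction determiner conjunction determiner determiner conjunction conjunction.
Count = 4.

4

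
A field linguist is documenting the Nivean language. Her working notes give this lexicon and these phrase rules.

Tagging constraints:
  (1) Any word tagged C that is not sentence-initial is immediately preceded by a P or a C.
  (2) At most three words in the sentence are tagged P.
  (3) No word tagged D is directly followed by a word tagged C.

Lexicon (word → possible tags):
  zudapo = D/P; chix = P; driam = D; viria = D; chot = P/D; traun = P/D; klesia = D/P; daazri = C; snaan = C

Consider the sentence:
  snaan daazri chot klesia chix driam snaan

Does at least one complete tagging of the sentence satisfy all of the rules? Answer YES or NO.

NO

Candidates per position — 1:snaan {C}; 2:daazri {C}; 3:chot {P,D}; 4:klesia {D,P}; 5:chix {P}; 6:driam {D}; 7:snaan {C}.
Rule 1 cannot be satisfied by any choice of tags from the lexicon.
So there is no consistent tagging.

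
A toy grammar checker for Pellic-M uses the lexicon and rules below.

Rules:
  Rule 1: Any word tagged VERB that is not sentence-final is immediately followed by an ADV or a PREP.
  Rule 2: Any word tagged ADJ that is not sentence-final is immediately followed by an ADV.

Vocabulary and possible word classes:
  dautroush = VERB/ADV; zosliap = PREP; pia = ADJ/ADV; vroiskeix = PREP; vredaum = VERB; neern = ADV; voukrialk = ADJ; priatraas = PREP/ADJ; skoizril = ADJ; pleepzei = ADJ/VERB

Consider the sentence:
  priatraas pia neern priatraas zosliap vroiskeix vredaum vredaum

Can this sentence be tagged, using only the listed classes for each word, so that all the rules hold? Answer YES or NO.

NO

Candidates per position — 1:priatraas {PREP,ADJ}; 2:pia {ADJ,ADV}; 3:neern {ADV}; 4:priatraas {PREP,ADJ}; 5:zosliap {PREP}; 6:vroiskeix {PREP}; 7:vredaum {VERB}; 8:vredaum {VERB}.
Rule 1 cannot be satisfied by any choice of tags from the lexicon.
So there is no consistent tagging.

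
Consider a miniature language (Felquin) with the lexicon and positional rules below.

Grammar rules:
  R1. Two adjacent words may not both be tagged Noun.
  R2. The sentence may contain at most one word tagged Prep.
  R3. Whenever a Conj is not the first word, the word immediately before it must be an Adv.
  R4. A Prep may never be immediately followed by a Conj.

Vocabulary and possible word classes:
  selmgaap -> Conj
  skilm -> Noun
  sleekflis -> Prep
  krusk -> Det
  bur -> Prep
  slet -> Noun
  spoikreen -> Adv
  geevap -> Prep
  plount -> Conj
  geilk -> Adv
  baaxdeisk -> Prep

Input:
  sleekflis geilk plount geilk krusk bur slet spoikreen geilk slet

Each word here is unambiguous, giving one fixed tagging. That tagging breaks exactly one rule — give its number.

Fixed tagging: Prep Adv Conj Adv Det Prep Noun Adv Adv Noun.
Applying the rules: R1 ✓, R2 ✗, R3 ✓, R4 ✓.
Only rule 2 fails.

2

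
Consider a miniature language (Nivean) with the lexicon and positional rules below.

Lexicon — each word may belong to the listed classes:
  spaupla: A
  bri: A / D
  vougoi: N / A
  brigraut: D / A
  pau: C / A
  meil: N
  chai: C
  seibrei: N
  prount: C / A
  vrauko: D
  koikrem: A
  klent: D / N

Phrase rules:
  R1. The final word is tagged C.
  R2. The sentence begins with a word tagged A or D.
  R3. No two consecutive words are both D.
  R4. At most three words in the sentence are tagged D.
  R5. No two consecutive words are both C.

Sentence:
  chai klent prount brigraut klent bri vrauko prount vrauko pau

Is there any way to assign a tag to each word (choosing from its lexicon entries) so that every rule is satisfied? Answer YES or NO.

NO

Candidates per position — 1:chai {C}; 2:klent {D,N}; 3:prount {C,A}; 4:brigraut {D,A}; 5:klent {D,N}; 6:bri {A,D}; 7:vrauko {D}; 8:prount {C,A}; 9:vrauko {D}; 10:pau {C,A}.
Rule 2 cannot be satisfied by any choice of tags from the lexicon.
So there is no consistent tagging.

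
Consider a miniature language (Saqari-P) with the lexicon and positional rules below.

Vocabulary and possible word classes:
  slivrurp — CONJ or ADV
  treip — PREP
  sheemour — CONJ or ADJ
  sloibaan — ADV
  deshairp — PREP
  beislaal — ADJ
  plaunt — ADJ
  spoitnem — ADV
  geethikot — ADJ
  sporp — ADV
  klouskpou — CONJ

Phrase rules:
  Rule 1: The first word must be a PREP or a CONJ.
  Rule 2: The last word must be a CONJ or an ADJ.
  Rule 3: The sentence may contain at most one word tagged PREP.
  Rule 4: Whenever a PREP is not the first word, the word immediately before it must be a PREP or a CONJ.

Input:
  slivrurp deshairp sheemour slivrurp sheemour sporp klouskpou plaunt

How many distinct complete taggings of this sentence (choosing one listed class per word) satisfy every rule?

8

Candidates per position — 1:slivrurp {CONJ,ADV}; 2:deshairp {PREP}; 3:sheemour {CONJ,ADJ}; 4:slivrurp {CONJ,ADV}; 5:sheemour {CONJ,ADJ}; 6:sporp {ADV}; 7:klouskpou {CONJ}; 8:plaunt {ADJ}.
There are 16 candidate sequences in total.
Checking each against the rules leaves 8 sequences.
Count = 8.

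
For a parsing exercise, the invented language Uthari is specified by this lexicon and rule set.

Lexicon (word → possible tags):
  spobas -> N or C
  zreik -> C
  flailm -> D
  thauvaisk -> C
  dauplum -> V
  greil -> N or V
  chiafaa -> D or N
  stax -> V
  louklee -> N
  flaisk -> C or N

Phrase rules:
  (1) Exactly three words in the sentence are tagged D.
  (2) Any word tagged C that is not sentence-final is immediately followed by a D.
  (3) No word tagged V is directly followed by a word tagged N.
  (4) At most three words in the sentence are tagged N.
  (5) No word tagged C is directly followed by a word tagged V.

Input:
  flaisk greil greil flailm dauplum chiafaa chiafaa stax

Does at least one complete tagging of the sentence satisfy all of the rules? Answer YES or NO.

Candidates per position — 1:flaisk {C,N}; 2:greil {N,V}; 3:greil {N,V}; 4:flailm {D}; 5:dauplum {V}; 6:chiafaa {D,N}; 7:chiafaa {D,N}; 8:stax {V}.
One satisfying assignment: N V V D V D D V.
Checking: rule 1 satisfied; rule 2 satisfied; rule 3 satisfied; rule 4 satisfied; rule 5 satisfied.

YES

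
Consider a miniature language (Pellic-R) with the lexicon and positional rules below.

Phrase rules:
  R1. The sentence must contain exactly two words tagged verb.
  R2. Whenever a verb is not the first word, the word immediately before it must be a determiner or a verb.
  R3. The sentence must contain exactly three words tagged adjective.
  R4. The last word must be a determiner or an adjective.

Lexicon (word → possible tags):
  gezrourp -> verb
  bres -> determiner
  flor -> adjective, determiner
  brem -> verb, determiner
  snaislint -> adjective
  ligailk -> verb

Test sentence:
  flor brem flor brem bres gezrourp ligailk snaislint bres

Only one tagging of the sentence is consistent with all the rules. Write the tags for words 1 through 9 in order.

Candidates per position — 1:flor {adjective,determiner}; 2:brem {verb,determiner}; 3:flor {adjective,determiner}; 4:brem {verb,determiner}; 5:bres {determiner}; 6:gezrourp {verb}; 7:ligailk {verb}; 8:snaislint {adjective}; 9:bres {determiner}.
If word 1 were determiner, no tagging could satisfy rule 3; so word 1 is adjective.
If word 2 were verb, no tagging could satisfy rule 1; so word 2 is determiner.
If word 3 were determiner, no tagging could satisfy rule 3; so word 3 is adjective.
If word 4 were verb, no tagging could satisfy rule 1; so word 4 is determiner.
That leaves exactly one tagging: adjective determiner adjective determiner determiner verb verb adjective determiner.
Check: rule 1 ✓; rule 2 ✓; rule 3 ✓; rule 4 ✓.

adjective determiner adjective determiner determiner verb verb adjective determiner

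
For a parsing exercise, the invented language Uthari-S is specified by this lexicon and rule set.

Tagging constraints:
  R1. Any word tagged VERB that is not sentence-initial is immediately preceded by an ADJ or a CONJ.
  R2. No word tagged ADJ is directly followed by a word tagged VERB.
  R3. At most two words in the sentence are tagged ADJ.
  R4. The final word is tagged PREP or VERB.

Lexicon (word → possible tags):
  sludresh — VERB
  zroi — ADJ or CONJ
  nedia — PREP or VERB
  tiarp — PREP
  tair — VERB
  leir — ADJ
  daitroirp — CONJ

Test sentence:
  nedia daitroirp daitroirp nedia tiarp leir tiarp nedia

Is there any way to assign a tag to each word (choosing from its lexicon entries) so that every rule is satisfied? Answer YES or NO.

YES

Candidates per position — 1:nedia {PREP,VERB}; 2:daitroirp {CONJ}; 3:daitroirp {CONJ}; 4:nedia {PREP,VERB}; 5:tiarp {PREP}; 6:leir {ADJ}; 7:tiarp {PREP}; 8:nedia {PREP,VERB}.
One satisfying assignment: PREP CONJ CONJ PREP PREP ADJ PREP PREP.
Check: rule 1 satisfied; rule 2 satisfied; rule 3 satisfied; rule 4 satisfied.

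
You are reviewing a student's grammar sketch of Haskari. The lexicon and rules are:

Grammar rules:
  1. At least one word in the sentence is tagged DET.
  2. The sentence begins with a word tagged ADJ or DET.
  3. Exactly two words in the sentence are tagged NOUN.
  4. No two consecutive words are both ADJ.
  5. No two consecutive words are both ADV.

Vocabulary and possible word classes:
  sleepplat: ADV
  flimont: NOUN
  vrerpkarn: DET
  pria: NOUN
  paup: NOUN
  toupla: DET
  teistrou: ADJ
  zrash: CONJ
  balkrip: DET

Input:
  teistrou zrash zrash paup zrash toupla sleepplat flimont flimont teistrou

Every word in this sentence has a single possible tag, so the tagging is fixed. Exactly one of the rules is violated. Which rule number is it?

3

Fixed tagging: ADJ CONJ CONJ NOUN CONJ DET ADV NOUN NOUN ADJ.
Checking each rule: R1 pass, R2 pass, R3 fail, R4 pass, R5 pass.
Only rule 3 fails.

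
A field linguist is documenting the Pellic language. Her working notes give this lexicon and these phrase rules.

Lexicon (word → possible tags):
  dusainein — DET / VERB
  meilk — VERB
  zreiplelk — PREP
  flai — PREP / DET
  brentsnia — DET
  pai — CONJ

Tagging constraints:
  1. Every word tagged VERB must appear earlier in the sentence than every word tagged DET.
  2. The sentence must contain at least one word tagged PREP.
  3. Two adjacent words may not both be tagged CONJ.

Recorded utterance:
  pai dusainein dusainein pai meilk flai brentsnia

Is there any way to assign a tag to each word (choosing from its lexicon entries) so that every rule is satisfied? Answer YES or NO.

Candidates per position — 1:pai {CONJ}; 2:dusainein {DET,VERB}; 3:dusainein {DET,VERB}; 4:pai {CONJ}; 5:meilk {VERB}; 6:flai {PREP,DET}; 7:brentsnia {DET}.
One satisfying assignment: CONJ VERB VERB CONJ VERB PREP DET.
Checking: rule 1 ok; rule 2 ok; rule 3 ok.

YES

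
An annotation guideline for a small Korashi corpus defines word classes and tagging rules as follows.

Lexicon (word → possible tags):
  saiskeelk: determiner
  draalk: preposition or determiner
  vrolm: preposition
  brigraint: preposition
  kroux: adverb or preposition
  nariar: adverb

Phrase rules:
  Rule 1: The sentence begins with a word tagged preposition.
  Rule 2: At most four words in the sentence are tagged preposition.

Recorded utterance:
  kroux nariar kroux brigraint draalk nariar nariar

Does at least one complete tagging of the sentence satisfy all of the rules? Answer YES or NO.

Candidates per position — 1:kroux {adverb,preposition}; 2:nariar {adverb}; 3:kroux {adverb,preposition}; 4:brigraint {preposition}; 5:draalk {preposition,determiner}; 6:nariar {adverb}; 7:nariar {adverb}.
One satisfying assignment: preposition adverb adverb preposition preposition adverb adverb.
Rule-by-rule: rule 1 ✓; rule 2 ✓.

YES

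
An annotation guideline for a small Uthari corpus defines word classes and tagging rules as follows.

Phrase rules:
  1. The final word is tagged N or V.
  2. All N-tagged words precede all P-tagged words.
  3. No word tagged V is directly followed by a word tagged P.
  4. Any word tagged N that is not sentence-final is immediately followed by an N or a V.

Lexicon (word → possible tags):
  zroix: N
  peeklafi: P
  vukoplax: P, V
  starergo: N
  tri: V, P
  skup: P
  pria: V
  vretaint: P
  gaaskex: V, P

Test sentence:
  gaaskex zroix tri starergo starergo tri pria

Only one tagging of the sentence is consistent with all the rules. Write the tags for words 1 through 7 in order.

Candidates per position — 1:gaaskex {V,P}; 2:zroix {N}; 3:tri {V,P}; 4:starergo {N}; 5:starergo {N}; 6:tri {V,P}; 7:pria {V}.
If word 1 were P, no tagging could satisfy rule 2; so word 1 is V.
If word 3 were P, no tagging could satisfy rule 2; so word 3 is V.
If word 6 were P, no tagging could satisfy rule 4; so word 6 is V.
So the tagging must be: V N V N N V V.
Rule-by-rule: rule 1 satisfied; rule 2 satisfied; rule 3 satisfied; rule 4 satisfied.

V N V N N V V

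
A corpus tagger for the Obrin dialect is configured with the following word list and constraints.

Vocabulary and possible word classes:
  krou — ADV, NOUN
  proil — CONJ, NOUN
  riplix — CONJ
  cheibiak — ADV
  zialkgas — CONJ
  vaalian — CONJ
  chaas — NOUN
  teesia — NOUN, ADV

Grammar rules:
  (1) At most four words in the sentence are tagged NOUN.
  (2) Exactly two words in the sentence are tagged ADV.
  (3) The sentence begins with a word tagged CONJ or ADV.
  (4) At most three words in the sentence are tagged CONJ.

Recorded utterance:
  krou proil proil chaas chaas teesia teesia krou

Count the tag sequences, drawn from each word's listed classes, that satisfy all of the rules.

Candidates per position — 1:krou {ADV,NOUN}; 2:proil {CONJ,NOUN}; 3:proil {CONJ,NOUN}; 4:chaas {NOUN}; 5:chaas {NOUN}; 6:teesia {NOUN,ADV}; 7:teesia {NOUN,ADV}; 8:krou {ADV,NOUN}.
There are 64 candidate sequences in total.
The sequences that satisfy every rule: ADV CONJ CONJ NOUN NOUN NOUN NOUN ADV; ADV CONJ CONJ NOUN NOUN NOUN ADV NOUN; ADV CONJ CONJ NOUN NOUN ADV NOUN NOUN.
Count = 3.

3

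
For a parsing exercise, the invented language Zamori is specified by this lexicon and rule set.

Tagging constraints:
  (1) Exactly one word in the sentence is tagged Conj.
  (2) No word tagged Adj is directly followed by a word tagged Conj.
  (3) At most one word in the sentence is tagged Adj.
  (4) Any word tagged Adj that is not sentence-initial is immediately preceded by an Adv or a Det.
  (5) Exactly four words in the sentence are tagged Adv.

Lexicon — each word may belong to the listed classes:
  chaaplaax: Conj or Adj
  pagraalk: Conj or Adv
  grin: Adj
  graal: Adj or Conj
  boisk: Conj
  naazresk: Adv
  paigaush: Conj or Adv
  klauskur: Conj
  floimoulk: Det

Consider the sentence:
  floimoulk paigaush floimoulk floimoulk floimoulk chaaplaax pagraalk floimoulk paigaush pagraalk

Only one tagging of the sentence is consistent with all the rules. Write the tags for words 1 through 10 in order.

Det Adv Det Det Det Conj Adv Det Adv Adv

Candidates per position — 1:floimoulk {Det}; 2:paigaush {Conj,Adv}; 3:floimoulk {Det}; 4:floimoulk {Det}; 5:floimoulk {Det}; 6:chaaplaax {Conj,Adj}; 7:pagraalk {Conj,Adv}; 8:floimoulk {Det}; 9:paigaush {Conj,Adv}; 10:pagraalk {Conj,Adv}.
If word 2 were Conj, no tagging could satisfy rule 5; so word 2 is Adv.
If word 7 were Conj, no tagging could satisfy rule 5; so word 7 is Adv.
If word 9 were Conj, no tagging could satisfy rule 5; so word 9 is Adv.
If word 10 were Conj, no tagging could satisfy rule 5; so word 10 is Adv.
If word 6 were Adj, no tagging could satisfy rule 1; so word 6 is Conj.
The only consistent sequence is: Det Adv Det Det Det Conj Adv Det Adv Adv.
Rule-by-rule: rule 1 holds; rule 2 holds; rule 3 holds; rule 4 holds; rule 5 holds.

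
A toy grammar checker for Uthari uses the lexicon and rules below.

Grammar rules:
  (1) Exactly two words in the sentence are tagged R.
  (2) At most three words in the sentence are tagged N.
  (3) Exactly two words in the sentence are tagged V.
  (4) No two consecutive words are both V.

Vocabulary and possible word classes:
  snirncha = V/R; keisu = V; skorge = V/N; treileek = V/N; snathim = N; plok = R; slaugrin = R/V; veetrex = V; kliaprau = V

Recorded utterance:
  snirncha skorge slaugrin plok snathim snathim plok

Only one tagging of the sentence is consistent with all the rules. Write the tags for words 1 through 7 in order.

V N V R N N R

Candidates per position — 1:snirncha {V,R}; 2:skorge {V,N}; 3:slaugrin {R,V}; 4:plok {R}; 5:snathim {N}; 6:snathim {N}; 7:plok {R}.
At position 1, choosing R makes rule 1 impossible to satisfy; hence V.
At position 2, choosing V makes rule 4 impossible to satisfy; hence N.
At position 3, choosing R makes rule 1 impossible to satisfy; hence V.
The unique satisfying tagging is: V N V R N N R.
Check: rule 1 satisfied; rule 2 satisfied; rule 3 satisfied; rule 4 satisfied.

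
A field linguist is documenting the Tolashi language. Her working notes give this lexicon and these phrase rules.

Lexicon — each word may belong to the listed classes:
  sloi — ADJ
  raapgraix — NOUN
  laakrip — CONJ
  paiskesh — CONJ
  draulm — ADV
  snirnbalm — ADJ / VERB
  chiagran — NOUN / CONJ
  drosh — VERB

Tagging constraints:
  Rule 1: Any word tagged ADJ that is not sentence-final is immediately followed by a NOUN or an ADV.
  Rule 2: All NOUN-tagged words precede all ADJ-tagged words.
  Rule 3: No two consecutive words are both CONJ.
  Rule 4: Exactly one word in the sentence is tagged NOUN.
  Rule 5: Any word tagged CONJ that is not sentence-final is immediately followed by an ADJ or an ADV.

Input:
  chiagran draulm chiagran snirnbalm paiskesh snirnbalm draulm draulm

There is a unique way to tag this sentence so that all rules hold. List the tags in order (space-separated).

CONJ ADV NOUN VERB CONJ ADJ ADV ADV

Candidates per position — 1:chiagran {NOUN,CONJ}; 2:draulm {ADV}; 3:chiagran {NOUN,CONJ}; 4:snirnbalm {ADJ,VERB}; 5:paiskesh {CONJ}; 6:snirnbalm {ADJ,VERB}; 7:draulm {ADV}; 8:draulm {ADV}.
Position 4: tagging it ADJ would leave rule 1 unsatisfiable, so it must be VERB.
Position 6: tagging it VERB would leave rule 5 unsatisfiable, so it must be ADJ.
Position 3: tagging it CONJ would leave rule 5 unsatisfiable, so it must be NOUN.
Position 1: tagging it NOUN would leave rule 4 unsatisfiable, so it must be CONJ.
The unique satisfying tagging is: CONJ ADV NOUN VERB CONJ ADJ ADV ADV.
Check: rule 1 ok; rule 2 ok; rule 3 ok; rule 4 ok; rule 5 ok.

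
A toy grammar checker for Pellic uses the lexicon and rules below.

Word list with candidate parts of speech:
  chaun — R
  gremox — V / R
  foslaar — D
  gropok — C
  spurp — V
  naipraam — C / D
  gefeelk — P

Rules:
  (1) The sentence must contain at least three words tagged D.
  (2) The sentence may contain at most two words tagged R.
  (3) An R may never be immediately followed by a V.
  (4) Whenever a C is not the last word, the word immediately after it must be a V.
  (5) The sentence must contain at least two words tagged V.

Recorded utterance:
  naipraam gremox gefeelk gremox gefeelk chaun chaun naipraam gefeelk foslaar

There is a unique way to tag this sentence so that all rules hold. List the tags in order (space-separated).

Candidates per position — 1:naipraam {C,D}; 2:gremox {V,R}; 3:gefeelk {P}; 4:gremox {V,R}; 5:gefeelk {P}; 6:chaun {R}; 7:chaun {R}; 8:naipraam {C,D}; 9:gefeelk {P}; 10:foslaar {D}.
Position 1: C is ruled out by rule 1; that leaves D.
Position 2: R is ruled out by rule 2; that leaves V.
Position 4: R is ruled out by rule 2; that leaves V.
Position 8: C is ruled out by rule 1; that leaves D.
That leaves exactly one tagging: D V P V P R R D P D.
Rule-by-rule: rule 1 ok; rule 2 ok; rule 3 ok; rule 4 ok; rule 5 ok.

D V P V P R R D P D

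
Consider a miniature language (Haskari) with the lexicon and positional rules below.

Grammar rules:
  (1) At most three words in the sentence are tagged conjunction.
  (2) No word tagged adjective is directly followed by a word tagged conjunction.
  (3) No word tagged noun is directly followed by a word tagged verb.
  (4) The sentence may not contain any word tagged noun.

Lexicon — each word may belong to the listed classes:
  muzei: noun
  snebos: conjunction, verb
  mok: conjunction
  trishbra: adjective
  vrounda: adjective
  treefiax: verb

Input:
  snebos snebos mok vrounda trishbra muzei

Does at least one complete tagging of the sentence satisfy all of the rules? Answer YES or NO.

Candidates per position — 1:snebos {conjunction,verb}; 2:snebos {conjunction,verb}; 3:mok {conjunction}; 4:vrounda {adjective}; 5:trishbra {adjective}; 6:muzei {noun}.
Rule 4 cannot be satisfied by any choice of tags from the lexicon.
So there is no consistent tagging.

NO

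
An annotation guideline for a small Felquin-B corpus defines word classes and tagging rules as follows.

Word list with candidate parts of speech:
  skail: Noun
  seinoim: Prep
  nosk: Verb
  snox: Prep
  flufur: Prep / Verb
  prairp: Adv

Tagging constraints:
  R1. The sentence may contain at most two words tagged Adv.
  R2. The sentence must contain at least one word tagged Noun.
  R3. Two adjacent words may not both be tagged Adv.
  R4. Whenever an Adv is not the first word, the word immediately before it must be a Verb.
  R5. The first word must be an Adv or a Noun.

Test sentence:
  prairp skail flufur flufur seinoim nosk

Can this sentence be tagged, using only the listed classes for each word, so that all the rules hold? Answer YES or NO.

Candidates per position — 1:prairp {Adv}; 2:skail {Noun}; 3:flufur {Prep,Verb}; 4:flufur {Prep,Verb}; 5:seinoim {Prep}; 6:nosk {Verb}.
One satisfying assignment: Adv Noun Verb Prep Prep Verb.
Check: rule 1 satisfied; rule 2 satisfied; rule 3 satisfied; rule 4 satisfied; rule 5 satisfied.

YES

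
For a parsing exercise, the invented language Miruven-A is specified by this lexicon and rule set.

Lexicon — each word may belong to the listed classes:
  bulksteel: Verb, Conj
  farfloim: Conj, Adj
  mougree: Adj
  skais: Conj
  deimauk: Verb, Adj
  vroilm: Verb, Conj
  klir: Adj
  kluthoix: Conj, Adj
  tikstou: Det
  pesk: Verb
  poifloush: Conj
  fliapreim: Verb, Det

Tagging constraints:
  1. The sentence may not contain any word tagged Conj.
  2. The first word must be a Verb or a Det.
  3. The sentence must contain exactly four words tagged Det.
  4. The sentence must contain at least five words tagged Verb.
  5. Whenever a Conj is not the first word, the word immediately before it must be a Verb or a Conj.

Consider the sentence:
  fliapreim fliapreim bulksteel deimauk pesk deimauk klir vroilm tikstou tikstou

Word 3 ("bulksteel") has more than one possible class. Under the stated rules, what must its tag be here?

Candidates per position — 1:fliapreim {Verb,Det}; 2:fliapreim {Verb,Det}; 3:bulksteel {Verb,Conj}; 4:deimauk {Verb,Adj}; 5:pesk {Verb}; 6:deimauk {Verb,Adj}; 7:klir {Adj}; 8:vroilm {Verb,Conj}; 9:tikstou {Det}; 10:tikstou {Det}.
Position 1: tagging it Verb would leave rule 3 unsatisfiable, so it must be Det.
Position 2: tagging it Verb would leave rule 3 unsatisfiable, so it must be Det.
Position 3: tagging it Conj would leave rule 1 unsatisfiable, so it must be Verb.
Position 4: tagging it Adj would leave rule 4 unsatisfiable, so it must be Verb.
Position 6: tagging it Adj would leave rule 4 unsatisfiable, so it must be Verb.
Position 8: tagging it Conj would leave rule 1 unsatisfiable, so it must be Verb.
That leaves exactly one tagging: Det Det Verb Verb Verb Verb Adj Verb Det Det.
Checking: rule 1 ok; rule 2 ok; rule 3 ok; rule 4 ok; rule 5 ok.

Verb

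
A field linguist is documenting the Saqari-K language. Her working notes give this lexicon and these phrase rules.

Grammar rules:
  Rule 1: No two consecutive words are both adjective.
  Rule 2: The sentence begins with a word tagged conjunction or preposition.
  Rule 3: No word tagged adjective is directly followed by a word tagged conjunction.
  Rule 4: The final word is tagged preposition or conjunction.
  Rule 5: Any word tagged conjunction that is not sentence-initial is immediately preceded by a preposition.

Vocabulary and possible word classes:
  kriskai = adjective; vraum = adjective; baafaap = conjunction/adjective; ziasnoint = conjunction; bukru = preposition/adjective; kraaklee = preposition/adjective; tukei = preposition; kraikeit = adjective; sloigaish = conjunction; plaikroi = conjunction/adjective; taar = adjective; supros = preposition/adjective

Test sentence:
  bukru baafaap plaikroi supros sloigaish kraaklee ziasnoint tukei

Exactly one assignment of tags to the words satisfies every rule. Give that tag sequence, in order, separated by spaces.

preposition conjunction adjective preposition conjunction preposition conjunction preposition

Candidates per position — 1:bukru {preposition,adjective}; 2:baafaap {conjunction,adjective}; 3:plaikroi {conjunction,adjective}; 4:supros {preposition,adjective}; 5:sloigaish {conjunction}; 6:kraaklee {preposition,adjective}; 7:ziasnoint {conjunction}; 8:tukei {preposition}.
At position 1, choosing adjective makes rule 2 impossible to satisfy; hence preposition.
At position 3, choosing conjunction makes rule 5 impossible to satisfy; hence adjective.
At position 4, choosing adjective makes rule 1 impossible to satisfy; hence preposition.
At position 6, choosing adjective makes rule 3 impossible to satisfy; hence preposition.
At position 2, choosing adjective makes rule 1 impossible to satisfy; hence conjunction.
So the tagging must be: preposition conjunction adjective preposition conjunction preposition conjunction preposition.
Rule-by-rule: rule 1 satisfied; rule 2 satisfied; rule 3 satisfied; rule 4 satisfied; rule 5 satisfied.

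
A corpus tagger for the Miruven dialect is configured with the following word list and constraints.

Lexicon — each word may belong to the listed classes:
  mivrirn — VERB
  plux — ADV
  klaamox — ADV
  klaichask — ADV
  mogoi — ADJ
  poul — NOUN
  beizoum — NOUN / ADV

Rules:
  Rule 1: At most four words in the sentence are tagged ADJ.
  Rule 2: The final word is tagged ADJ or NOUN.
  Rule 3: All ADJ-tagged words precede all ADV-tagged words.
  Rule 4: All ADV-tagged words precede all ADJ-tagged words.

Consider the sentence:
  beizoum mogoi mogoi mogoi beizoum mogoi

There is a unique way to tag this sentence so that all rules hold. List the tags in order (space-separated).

Candidates per position — 1:beizoum {NOUN,ADV}; 2:mogoi {ADJ}; 3:mogoi {ADJ}; 4:mogoi {ADJ}; 5:beizoum {NOUN,ADV}; 6:mogoi {ADJ}.
Position 1: tagging it ADV would leave rule 3 unsatisfiable, so it must be NOUN.
Position 5: tagging it ADV would leave rule 3 unsatisfiable, so it must be NOUN.
The unique satisfying tagging is: NOUN ADJ ADJ ADJ NOUN ADJ.
Checking: rule 1 ok; rule 2 ok; rule 3 ok; rule 4 ok.

NOUN ADJ ADJ ADJ NOUN ADJ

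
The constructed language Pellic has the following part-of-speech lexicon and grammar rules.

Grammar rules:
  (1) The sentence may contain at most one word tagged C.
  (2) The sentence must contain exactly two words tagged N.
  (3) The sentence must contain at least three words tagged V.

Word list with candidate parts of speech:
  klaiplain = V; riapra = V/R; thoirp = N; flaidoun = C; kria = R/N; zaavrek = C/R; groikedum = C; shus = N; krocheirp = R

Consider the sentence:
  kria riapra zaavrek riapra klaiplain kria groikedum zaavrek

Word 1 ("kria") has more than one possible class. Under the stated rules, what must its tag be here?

N

Candidates per position — 1:kria {R,N}; 2:riapra {V,R}; 3:zaavrek {C,R}; 4:riapra {V,R}; 5:klaiplain {V}; 6:kria {R,N}; 7:groikedum {C}; 8:zaavrek {C,R}.
At position 1, choosing R makes rule 2 impossible to satisfy; hence N.
At position 2, choosing R makes rule 3 impossible to satisfy; hence V.
At position 3, choosing C makes rule 1 impossible to satisfy; hence R.
At position 4, choosing R makes rule 3 impossible to satisfy; hence V.
At position 6, choosing R makes rule 2 impossible to satisfy; hence N.
At position 8, choosing C makes rule 1 impossible to satisfy; hence R.
The unique satisfying tagging is: N V R V V N C R.
Verifying each rule — rule 1 ok; rule 2 ok; rule 3 ok.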